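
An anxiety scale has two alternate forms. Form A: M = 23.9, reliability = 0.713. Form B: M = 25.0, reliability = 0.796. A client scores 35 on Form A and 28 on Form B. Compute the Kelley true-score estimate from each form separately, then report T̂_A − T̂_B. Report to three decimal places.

4.426

T̂_A = 0.713(35) + 0.287(23.9) = 31.81430
T̂_B = 0.796(28) + 0.204(25.0) = 27.38800
T̂_A − T̂_B = 4.42630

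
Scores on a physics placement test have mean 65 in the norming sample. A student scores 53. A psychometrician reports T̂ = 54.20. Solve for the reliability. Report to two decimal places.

0.90

T̂ = ρX + (1 − ρ)μ  ⇒  T̂ − μ = ρ(X − μ)
ρ = (T̂ − μ)/(X − μ) = (54.20 − 65) / (53 − 65) = -10.80 / -12.0 = 0.9000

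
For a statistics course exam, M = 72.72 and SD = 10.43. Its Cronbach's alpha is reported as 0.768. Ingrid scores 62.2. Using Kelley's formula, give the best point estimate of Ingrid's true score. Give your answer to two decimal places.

Weight the observed score by reliability and the mean by (1 − reliability): T̂ = 0.768·62.2 + 0.232·72.72 = 47.7696 + 16.87104 = 64.641.

64.64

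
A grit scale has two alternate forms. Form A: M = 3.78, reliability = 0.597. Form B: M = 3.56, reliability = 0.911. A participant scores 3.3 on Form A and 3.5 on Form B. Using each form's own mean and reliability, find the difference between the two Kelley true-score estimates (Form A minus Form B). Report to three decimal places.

T̂_A = 0.597(3.3) + 0.403(3.78) = 3.49344
T̂_B = 0.911(3.5) + 0.089(3.56) = 3.50534
T̂_A − T̂_B = -0.01190

-0.012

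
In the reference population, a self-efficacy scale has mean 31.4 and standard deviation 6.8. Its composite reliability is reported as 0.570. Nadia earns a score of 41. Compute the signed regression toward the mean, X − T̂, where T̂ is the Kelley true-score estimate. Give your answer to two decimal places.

T̂ = 0.570(41) + 0.430(31.4) = 23.370 + 13.5020 = 36.8720 → 36.872
X − T̂ = 41 − 36.872 = 4.128 → 4.13

4.13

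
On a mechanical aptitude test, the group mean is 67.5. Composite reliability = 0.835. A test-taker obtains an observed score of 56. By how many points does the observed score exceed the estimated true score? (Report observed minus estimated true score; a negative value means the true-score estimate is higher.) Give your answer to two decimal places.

Regress the observed score toward the mean by the unreliability: T̂ = 0.835·56 + 0.165·67.5 = 46.760 + 11.1375 = 57.8975.
X − T̂ = 56 − 57.898 = -1.898 → -1.90

-1.90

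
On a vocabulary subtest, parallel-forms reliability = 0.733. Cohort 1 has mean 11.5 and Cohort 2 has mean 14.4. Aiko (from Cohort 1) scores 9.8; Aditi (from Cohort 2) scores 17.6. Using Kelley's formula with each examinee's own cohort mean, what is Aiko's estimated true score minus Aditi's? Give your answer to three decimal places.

T̂_Aiko = 0.733(9.8) + 0.267(11.5) = 10.25390
T̂_Aditi = 0.733(17.6) + 0.267(14.4) = 16.74560
Difference = 10.25390 − 16.74560 = -6.49170

-6.492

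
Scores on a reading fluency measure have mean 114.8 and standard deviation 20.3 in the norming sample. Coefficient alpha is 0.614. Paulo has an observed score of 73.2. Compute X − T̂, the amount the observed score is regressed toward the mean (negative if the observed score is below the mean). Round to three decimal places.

Regress the observed score toward the mean by the unreliability: T̂ = 0.614·73.2 + 0.386·114.8 = 44.9448 + 44.3128 = 89.25760.
X − T̂ = 73.2 − 89.2576 = -16.0576 → -16.058

-16.058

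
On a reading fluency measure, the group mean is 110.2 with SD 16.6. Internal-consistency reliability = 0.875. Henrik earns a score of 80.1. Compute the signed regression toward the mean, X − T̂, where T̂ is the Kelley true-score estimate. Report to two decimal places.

-3.76

T̂ = ρX + (1 − ρ)μ
  = 0.875 × 80.1 + 0.125 × 110.2
  = 70.0875 + 13.7750
  = 83.8625
  ≈ 83.862
X − T̂ = 80.1 − 83.862 = -3.763 → -3.76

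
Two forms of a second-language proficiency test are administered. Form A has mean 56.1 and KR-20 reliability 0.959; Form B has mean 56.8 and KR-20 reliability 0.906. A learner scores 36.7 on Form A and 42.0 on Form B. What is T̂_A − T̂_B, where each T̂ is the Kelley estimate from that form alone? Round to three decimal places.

T̂_A = 0.959(36.7) + 0.041(56.1) = 37.49540
T̂_B = 0.906(42.0) + 0.094(56.8) = 43.39120
T̂_A − T̂_B = -5.89580

-5.896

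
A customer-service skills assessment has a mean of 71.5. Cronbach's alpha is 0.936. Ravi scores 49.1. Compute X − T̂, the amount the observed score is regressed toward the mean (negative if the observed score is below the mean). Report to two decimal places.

Kelley's formula gives T̂ = 0.936·49.1 + 0.064·71.5 = 45.9576 + 4.5760 = 50.5336.
X − T̂ = 49.1 − 50.534 = -1.434 → -1.43

-1.43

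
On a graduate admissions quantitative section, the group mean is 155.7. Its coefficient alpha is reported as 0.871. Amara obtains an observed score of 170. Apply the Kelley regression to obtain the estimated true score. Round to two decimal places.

T̂ = 0.871(170) + 0.129(155.7) = 148.070 + 20.0853 = 168.155 → 168.16

168.16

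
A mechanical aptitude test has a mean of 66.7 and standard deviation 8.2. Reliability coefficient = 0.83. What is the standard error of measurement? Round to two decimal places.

SEM = SD · √(1 − ρ) = 8.2 × √0.17 = 8.2 × 0.4123 = 3.381

3.38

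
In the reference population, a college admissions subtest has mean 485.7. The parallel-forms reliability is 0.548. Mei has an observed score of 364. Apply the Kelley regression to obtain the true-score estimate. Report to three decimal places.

419.008

Regress the observed score toward the mean by the unreliability: T̂ = 0.548·364 + 0.452·485.7 = 199.472 + 219.5364 = 419.0084.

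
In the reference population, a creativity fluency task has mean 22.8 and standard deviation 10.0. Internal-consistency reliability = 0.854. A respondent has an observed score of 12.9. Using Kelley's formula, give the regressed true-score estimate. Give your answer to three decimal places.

14.345

Regress the observed score toward the mean by the unreliability: T̂ = 0.854·12.9 + 0.146·22.8 = 11.0166 + 3.3288 = 14.3454.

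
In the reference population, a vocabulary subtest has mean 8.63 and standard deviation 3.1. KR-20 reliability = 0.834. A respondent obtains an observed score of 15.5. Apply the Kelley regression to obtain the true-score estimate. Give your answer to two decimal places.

T̂ = ρX + (1 − ρ)μ
  = 0.834 × 15.5 + 0.166 × 8.63
  = 12.9270 + 1.43258
  = 14.360
  ≈ 14.36

14.36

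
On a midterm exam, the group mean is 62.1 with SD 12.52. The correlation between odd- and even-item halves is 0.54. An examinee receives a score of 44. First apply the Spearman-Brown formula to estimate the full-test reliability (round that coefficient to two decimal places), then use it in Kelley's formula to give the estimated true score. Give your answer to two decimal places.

Spearman-Brown: ρ = 2r/(1 + r) = 2(0.54)/(1 + 0.54) = 1.080/1.54 = 0.7013 → 0.70
Weight the observed score by reliability and the mean by (1 − reliability): T̂ = 0.70·44 + 0.30·62.1 = 30.80 + 18.630 = 49.430.

49.43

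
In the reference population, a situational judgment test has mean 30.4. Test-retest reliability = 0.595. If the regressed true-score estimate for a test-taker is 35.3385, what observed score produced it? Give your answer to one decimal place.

38.7

T̂ = ρX + (1 − ρ)μ  ⇒  X = (T̂ − (1 − ρ)μ) / ρ
X = (35.3385 − 0.405 × 30.4) / 0.595 = (35.3385 − 12.3120) / 0.595 = 23.0265 / 0.595 = 38.700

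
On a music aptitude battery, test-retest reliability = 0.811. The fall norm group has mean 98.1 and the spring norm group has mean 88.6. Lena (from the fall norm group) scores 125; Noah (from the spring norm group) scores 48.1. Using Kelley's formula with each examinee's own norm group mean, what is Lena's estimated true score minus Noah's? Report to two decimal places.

T̂_Lena = 0.811(125) + 0.189(98.1) = 119.9159
T̂_Noah = 0.811(48.1) + 0.189(88.6) = 55.7545
Difference = 119.9159 − 55.7545 = 64.1614

64.16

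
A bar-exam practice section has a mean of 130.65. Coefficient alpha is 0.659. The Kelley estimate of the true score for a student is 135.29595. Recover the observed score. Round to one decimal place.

137.7

T̂ = ρX + (1 − ρ)μ  ⇒  X = (T̂ − (1 − ρ)μ) / ρ
X = (135.29595 − 0.341 × 130.65) / 0.659 = (135.29595 − 44.55165) / 0.659 = 90.74430 / 0.659 = 137.700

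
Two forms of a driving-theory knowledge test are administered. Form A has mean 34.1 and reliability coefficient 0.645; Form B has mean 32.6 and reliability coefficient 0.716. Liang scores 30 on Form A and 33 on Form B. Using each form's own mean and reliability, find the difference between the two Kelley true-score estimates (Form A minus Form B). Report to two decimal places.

T̂_A = 0.645(30) + 0.355(34.1) = 31.4555
T̂_B = 0.716(33) + 0.284(32.6) = 32.8864
T̂_A − T̂_B = -1.4309

-1.43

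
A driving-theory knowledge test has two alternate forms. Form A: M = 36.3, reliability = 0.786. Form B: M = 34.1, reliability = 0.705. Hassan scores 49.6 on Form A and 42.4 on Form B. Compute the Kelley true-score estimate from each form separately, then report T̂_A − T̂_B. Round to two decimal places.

T̂_A = 0.786(49.6) + 0.214(36.3) = 46.7538
T̂_B = 0.705(42.4) + 0.295(34.1) = 39.9515
T̂_A − T̂_B = 6.8023

6.80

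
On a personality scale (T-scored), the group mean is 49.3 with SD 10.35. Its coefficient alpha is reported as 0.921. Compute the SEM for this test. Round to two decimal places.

SEM = SD · √(1 − ρ) = 10.35 × √0.079 = 10.35 × 0.2811 = 2.909

2.91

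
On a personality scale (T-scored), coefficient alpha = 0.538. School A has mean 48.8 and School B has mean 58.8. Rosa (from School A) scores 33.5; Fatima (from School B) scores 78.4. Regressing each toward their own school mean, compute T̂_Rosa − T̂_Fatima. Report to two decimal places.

T̂_Rosa = 0.538(33.5) + 0.462(48.8) = 40.5686
T̂_Fatima = 0.538(78.4) + 0.462(58.8) = 69.3448
Difference = 40.5686 − 69.3448 = -28.7762

-28.78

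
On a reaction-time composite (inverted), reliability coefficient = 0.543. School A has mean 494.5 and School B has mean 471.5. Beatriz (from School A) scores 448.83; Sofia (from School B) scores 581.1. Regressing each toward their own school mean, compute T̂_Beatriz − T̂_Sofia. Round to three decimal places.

-61.312

T̂_Beatriz = 0.543(448.83) + 0.457(494.5) = 469.70119
T̂_Sofia = 0.543(581.1) + 0.457(471.5) = 531.01280
Difference = 469.70119 − 531.01280 = -61.31161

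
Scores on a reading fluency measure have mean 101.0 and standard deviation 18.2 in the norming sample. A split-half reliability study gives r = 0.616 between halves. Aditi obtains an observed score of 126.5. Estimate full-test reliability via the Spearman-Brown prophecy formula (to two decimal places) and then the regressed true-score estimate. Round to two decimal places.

120.38

Spearman-Brown: ρ = 2r/(1 + r) = 2(0.616)/(1 + 0.616) = 1.2320/1.616 = 0.7624 → 0.76
T̂ = ρX + (1 − ρ)μ
  = 0.76 × 126.5 + 0.24 × 101.0
  = 96.140 + 24.240
  = 120.380
  ≈ 120.38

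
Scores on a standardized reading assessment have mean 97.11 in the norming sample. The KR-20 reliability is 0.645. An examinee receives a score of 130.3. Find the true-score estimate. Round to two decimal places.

T̂ = 0.645(130.3) + 0.355(97.11) = 84.0435 + 34.47405 = 118.518 → 118.52

118.52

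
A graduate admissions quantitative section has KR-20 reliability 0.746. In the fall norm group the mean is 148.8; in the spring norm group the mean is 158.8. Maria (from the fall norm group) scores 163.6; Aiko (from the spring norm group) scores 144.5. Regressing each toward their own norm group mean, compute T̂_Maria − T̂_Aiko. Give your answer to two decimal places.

T̂_Maria = 0.746(163.6) + 0.254(148.8) = 159.8408
T̂_Aiko = 0.746(144.5) + 0.254(158.8) = 148.1322
Difference = 159.8408 − 148.1322 = 11.7086

11.71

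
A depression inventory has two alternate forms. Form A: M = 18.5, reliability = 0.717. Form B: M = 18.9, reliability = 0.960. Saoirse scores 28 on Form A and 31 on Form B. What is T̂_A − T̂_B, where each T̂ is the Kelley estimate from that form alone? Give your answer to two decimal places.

-5.20

T̂_A = 0.717(28) + 0.283(18.5) = 25.3115
T̂_B = 0.960(31) + 0.040(18.9) = 30.5160
T̂_A − T̂_B = -5.2045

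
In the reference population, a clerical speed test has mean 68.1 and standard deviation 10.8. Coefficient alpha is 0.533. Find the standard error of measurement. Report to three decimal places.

SEM = SD · √(1 − ρ) = 10.8 × √0.467 = 10.8 × 0.6834 = 7.3804

7.380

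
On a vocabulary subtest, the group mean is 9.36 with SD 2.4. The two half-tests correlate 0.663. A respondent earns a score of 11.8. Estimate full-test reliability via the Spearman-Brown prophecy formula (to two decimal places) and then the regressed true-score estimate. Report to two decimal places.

Spearman-Brown: ρ = 2r/(1 + r) = 2(0.663)/(1 + 0.663) = 1.3260/1.663 = 0.7974 → 0.80
Weight the observed score by reliability and the mean by (1 − reliability): T̂ = 0.80·11.8 + 0.20·9.36 = 9.440 + 1.8720 = 11.312.

11.31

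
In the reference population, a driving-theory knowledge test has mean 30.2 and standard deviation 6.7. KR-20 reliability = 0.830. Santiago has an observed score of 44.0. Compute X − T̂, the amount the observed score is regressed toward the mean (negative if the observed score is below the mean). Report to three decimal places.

2.346

T̂ = ρX + (1 − ρ)μ
  = 0.830 × 44.0 + 0.170 × 30.2
  = 36.5200 + 5.1340
  = 41.65400
  ≈ 41.6540
X − T̂ = 44.0 − 41.6540 = 2.3460 → 2.346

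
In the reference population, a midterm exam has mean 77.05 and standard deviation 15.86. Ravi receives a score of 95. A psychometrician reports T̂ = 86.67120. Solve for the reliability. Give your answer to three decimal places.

T̂ = ρX + (1 − ρ)μ  ⇒  T̂ − μ = ρ(X − μ)
ρ = (T̂ − μ)/(X − μ) = (86.67120 − 77.05) / (95 − 77.05) = 9.62120 / 17.95 = 0.53600

0.536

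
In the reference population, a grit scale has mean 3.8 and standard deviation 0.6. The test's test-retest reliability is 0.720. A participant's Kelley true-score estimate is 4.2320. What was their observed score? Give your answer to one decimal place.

4.4

T̂ = ρX + (1 − ρ)μ  ⇒  X = (T̂ − (1 − ρ)μ) / ρ
X = (4.2320 − 0.280 × 3.8) / 0.720 = (4.2320 − 1.0640) / 0.720 = 3.1680 / 0.720 = 4.400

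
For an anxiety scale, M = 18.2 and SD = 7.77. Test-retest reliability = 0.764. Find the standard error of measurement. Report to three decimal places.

3.775

SEM = SD · √(1 − ρ) = 7.77 × √0.236 = 7.77 × 0.4858 = 3.7747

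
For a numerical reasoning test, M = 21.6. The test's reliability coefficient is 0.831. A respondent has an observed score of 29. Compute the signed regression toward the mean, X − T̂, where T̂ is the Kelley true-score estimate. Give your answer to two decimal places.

1.25

T̂ = ρX + (1 − ρ)μ
  = 0.831 × 29 + 0.169 × 21.6
  = 24.099 + 3.6504
  = 27.7494
  ≈ 27.749
X − T̂ = 29 − 27.749 = 1.251 → 1.25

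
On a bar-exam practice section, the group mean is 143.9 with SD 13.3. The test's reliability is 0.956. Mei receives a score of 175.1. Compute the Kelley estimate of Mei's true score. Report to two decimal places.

173.73

T̂ = ρX + (1 − ρ)μ
  = 0.956 × 175.1 + 0.044 × 143.9
  = 167.3956 + 6.3316
  = 173.727
  ≈ 173.73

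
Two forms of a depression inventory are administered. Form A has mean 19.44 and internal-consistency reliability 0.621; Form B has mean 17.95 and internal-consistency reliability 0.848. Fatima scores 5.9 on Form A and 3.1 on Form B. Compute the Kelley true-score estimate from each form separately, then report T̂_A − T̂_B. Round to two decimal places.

5.67

T̂_A = 0.621(5.9) + 0.379(19.44) = 11.0317
T̂_B = 0.848(3.1) + 0.152(17.95) = 5.3572
T̂_A − T̂_B = 5.6745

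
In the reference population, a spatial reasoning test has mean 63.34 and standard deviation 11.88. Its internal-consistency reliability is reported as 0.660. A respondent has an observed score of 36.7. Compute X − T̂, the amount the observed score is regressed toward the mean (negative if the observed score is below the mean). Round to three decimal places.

-9.058

T̂ = 0.660(36.7) + 0.340(63.34) = 24.2220 + 21.53560 = 45.75760 → 45.7576
X − T̂ = 36.7 − 45.7576 = -9.0576 → -9.058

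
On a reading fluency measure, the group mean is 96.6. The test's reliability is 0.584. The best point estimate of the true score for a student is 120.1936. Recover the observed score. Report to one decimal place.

137.0

T̂ = ρX + (1 − ρ)μ  ⇒  X = (T̂ − (1 − ρ)μ) / ρ
X = (120.1936 − 0.416 × 96.6) / 0.584 = (120.1936 − 40.1856) / 0.584 = 80.0080 / 0.584 = 137.000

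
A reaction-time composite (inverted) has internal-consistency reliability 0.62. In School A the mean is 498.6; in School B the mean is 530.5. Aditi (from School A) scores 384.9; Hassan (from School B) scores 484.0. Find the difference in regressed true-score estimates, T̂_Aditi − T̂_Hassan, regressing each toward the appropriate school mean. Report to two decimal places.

-73.56

T̂_Aditi = 0.62(384.9) + 0.38(498.6) = 428.1060
T̂_Hassan = 0.62(484.0) + 0.38(530.5) = 501.6700
Difference = 428.1060 − 501.6700 = -73.5640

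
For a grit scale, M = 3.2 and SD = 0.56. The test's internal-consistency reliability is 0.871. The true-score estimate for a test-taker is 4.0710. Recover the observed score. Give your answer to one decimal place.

T̂ = ρX + (1 − ρ)μ  ⇒  X = (T̂ − (1 − ρ)μ) / ρ
X = (4.0710 − 0.129 × 3.2) / 0.871 = (4.0710 − 0.4128) / 0.871 = 3.6582 / 0.871 = 4.200

4.2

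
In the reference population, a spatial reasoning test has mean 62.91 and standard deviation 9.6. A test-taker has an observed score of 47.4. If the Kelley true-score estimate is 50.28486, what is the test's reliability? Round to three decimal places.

T̂ = ρX + (1 − ρ)μ  ⇒  T̂ − μ = ρ(X − μ)
ρ = (T̂ − μ)/(X − μ) = (50.28486 − 62.91) / (47.4 − 62.91) = -12.62514 / -15.51 = 0.81400

0.814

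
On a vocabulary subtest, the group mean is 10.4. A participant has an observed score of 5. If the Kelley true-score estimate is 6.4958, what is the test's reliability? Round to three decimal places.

T̂ = ρX + (1 − ρ)μ  ⇒  T̂ − μ = ρ(X − μ)
ρ = (T̂ − μ)/(X − μ) = (6.4958 − 10.4) / (5 − 10.4) = -3.9042 / -5.4 = 0.72300

0.723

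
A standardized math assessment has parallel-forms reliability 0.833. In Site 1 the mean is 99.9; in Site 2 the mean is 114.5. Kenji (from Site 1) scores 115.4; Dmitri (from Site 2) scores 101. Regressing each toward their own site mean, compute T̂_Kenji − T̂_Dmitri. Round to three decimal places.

9.557

T̂_Kenji = 0.833(115.4) + 0.167(99.9) = 112.81150
T̂_Dmitri = 0.833(101) + 0.167(114.5) = 103.25450
Difference = 112.81150 − 103.25450 = 9.55700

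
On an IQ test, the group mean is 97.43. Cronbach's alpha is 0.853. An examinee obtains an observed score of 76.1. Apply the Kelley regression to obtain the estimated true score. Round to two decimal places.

79.24

Regress the observed score toward the mean by the unreliability: T̂ = 0.853·76.1 + 0.147·97.43 = 64.9133 + 14.32221 = 79.236.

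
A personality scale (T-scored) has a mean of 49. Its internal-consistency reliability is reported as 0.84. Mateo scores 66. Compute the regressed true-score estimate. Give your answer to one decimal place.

63.3

T̂ = 0.84(66) + 0.16(49) = 55.44 + 7.84 = 63.28 → 63.3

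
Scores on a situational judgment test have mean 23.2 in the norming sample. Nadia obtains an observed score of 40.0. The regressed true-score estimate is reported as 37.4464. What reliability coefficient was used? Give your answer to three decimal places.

0.848

T̂ = ρX + (1 − ρ)μ  ⇒  T̂ − μ = ρ(X − μ)
ρ = (T̂ − μ)/(X − μ) = (37.4464 − 23.2) / (40.0 − 23.2) = 14.2464 / 16.8 = 0.84800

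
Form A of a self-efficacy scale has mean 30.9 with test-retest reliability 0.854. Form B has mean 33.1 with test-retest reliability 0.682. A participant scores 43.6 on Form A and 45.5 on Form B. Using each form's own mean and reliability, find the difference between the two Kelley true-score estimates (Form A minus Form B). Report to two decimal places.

T̂_A = 0.854(43.6) + 0.146(30.9) = 41.7458
T̂_B = 0.682(45.5) + 0.318(33.1) = 41.5568
T̂_A − T̂_B = 0.1890

0.19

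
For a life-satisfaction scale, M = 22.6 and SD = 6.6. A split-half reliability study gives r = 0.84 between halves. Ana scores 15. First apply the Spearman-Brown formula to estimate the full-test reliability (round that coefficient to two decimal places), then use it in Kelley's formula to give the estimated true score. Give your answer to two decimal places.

15.68

Spearman-Brown: ρ = 2r/(1 + r) = 2(0.84)/(1 + 0.84) = 1.680/1.84 = 0.9130 → 0.91
T̂ = ρX + (1 − ρ)μ
  = 0.91 × 15 + 0.09 × 22.6
  = 13.65 + 2.034
  = 15.684
  ≈ 15.68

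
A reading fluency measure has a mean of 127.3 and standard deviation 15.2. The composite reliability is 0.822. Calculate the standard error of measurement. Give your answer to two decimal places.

6.41

SEM = SD · √(1 − ρ) = 15.2 × √0.178 = 15.2 × 0.4219 = 6.413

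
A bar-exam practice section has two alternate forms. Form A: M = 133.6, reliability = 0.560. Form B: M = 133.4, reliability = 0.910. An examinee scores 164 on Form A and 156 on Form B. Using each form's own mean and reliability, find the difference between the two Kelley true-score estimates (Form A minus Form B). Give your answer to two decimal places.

T̂_A = 0.560(164) + 0.440(133.6) = 150.6240
T̂_B = 0.910(156) + 0.090(133.4) = 153.9660
T̂_A − T̂_B = -3.3420

-3.34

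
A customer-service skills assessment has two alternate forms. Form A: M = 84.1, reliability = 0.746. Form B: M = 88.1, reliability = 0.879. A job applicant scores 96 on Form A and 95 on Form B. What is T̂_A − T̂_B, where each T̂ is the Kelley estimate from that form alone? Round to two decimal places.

T̂_A = 0.746(96) + 0.254(84.1) = 92.9774
T̂_B = 0.879(95) + 0.121(88.1) = 94.1651
T̂_A − T̂_B = -1.1877

-1.19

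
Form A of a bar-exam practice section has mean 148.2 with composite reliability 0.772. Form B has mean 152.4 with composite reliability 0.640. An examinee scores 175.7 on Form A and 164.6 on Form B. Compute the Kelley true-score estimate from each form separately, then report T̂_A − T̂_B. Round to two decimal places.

T̂_A = 0.772(175.7) + 0.228(148.2) = 169.4300
T̂_B = 0.640(164.6) + 0.360(152.4) = 160.2080
T̂_A − T̂_B = 9.2220

9.22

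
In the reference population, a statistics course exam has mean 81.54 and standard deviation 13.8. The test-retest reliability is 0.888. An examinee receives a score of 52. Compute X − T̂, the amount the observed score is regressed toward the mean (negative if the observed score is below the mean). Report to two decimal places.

-3.31

T̂ = ρX + (1 − ρ)μ
  = 0.888 × 52 + 0.112 × 81.54
  = 46.176 + 9.13248
  = 55.3085
  ≈ 55.308
X − T̂ = 52 − 55.308 = -3.308 → -3.31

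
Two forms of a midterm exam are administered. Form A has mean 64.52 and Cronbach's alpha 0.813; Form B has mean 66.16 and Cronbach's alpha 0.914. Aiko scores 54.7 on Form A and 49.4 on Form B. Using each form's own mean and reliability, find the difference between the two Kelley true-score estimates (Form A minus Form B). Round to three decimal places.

T̂_A = 0.813(54.7) + 0.187(64.52) = 56.53634
T̂_B = 0.914(49.4) + 0.086(66.16) = 50.84136
T̂_A − T̂_B = 5.69498

5.695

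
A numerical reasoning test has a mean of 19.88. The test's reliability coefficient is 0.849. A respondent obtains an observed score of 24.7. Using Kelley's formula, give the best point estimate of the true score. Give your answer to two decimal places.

23.97

Regress the observed score toward the mean by the unreliability: T̂ = 0.849·24.7 + 0.151·19.88 = 20.9703 + 3.00188 = 23.972.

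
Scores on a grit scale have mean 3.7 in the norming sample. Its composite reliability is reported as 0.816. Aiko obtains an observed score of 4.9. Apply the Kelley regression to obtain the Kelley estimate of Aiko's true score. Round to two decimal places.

4.68

Weight the observed score by reliability and the mean by (1 − reliability): T̂ = 0.816·4.9 + 0.184·3.7 = 3.9984 + 0.6808 = 4.679.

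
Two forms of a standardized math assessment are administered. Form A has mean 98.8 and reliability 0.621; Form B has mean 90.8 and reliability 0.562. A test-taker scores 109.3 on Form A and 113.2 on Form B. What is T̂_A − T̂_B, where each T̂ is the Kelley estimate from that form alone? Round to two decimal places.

T̂_A = 0.621(109.3) + 0.379(98.8) = 105.3205
T̂_B = 0.562(113.2) + 0.438(90.8) = 103.3888
T̂_A − T̂_B = 1.9317

1.93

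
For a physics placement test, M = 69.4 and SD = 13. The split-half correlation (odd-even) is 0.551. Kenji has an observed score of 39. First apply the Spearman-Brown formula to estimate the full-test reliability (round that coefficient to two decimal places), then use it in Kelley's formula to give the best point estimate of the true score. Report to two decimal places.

47.82

Spearman-Brown: ρ = 2r/(1 + r) = 2(0.551)/(1 + 0.551) = 1.1020/1.551 = 0.7105 → 0.71
T̂ = ρX + (1 − ρ)μ
  = 0.71 × 39 + 0.29 × 69.4
  = 27.69 + 20.126
  = 47.816
  ≈ 47.82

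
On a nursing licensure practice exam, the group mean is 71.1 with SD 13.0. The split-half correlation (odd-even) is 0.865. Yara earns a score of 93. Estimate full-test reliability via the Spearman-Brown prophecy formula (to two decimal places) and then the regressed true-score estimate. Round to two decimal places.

Spearman-Brown: ρ = 2r/(1 + r) = 2(0.865)/(1 + 0.865) = 1.7300/1.865 = 0.9276 → 0.93
Kelley's formula gives T̂ = 0.93·93 + 0.07·71.1 = 86.49 + 4.977 = 91.467.

91.47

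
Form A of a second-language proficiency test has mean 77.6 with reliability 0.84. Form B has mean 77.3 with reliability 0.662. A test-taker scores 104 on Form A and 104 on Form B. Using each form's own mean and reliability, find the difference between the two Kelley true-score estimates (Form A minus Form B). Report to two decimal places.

4.80

T̂_A = 0.84(104) + 0.16(77.6) = 99.7760
T̂_B = 0.662(104) + 0.338(77.3) = 94.9754
T̂_A − T̂_B = 4.8006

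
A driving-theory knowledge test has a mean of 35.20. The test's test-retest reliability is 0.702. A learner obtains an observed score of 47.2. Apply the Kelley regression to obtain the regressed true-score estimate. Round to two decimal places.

T̂ = ρX + (1 − ρ)μ
  = 0.702 × 47.2 + 0.298 × 35.20
  = 33.1344 + 10.48960
  = 43.624
  ≈ 43.62

43.62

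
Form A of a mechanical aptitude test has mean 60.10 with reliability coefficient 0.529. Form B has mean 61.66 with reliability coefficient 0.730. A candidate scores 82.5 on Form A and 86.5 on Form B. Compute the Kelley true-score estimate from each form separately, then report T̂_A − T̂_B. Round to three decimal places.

-7.844

T̂_A = 0.529(82.5) + 0.471(60.10) = 71.94960
T̂_B = 0.730(86.5) + 0.270(61.66) = 79.79320
T̂_A − T̂_B = -7.84360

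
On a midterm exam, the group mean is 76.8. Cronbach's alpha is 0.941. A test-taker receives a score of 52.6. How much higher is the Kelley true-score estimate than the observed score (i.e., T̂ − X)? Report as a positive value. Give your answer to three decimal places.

1.428

T̂ = ρX + (1 − ρ)μ
  = 0.941 × 52.6 + 0.059 × 76.8
  = 49.4966 + 4.5312
  = 54.02780
  ≈ 54.0278
T̂ − X = 54.0278 − 52.6 = 1.4278 → 1.428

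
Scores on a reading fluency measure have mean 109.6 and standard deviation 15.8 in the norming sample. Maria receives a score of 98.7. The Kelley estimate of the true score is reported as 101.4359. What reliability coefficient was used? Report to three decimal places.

0.749

T̂ = ρX + (1 − ρ)μ  ⇒  T̂ − μ = ρ(X − μ)
ρ = (T̂ − μ)/(X − μ) = (101.4359 − 109.6) / (98.7 − 109.6) = -8.1641 / -10.9 = 0.74900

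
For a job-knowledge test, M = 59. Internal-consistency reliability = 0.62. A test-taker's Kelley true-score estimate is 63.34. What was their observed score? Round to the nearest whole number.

66

T̂ = ρX + (1 − ρ)μ  ⇒  X = (T̂ − (1 − ρ)μ) / ρ
X = (63.34 − 0.38 × 59) / 0.62 = (63.34 − 22.42) / 0.62 = 40.92 / 0.62 = 66.00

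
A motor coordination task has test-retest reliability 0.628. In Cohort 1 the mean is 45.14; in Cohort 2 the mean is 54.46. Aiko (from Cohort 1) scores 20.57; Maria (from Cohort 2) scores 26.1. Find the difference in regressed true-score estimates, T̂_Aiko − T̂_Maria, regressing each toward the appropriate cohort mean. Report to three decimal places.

-6.940

T̂_Aiko = 0.628(20.57) + 0.372(45.14) = 29.71004
T̂_Maria = 0.628(26.1) + 0.372(54.46) = 36.64992
Difference = 29.71004 − 36.64992 = -6.93988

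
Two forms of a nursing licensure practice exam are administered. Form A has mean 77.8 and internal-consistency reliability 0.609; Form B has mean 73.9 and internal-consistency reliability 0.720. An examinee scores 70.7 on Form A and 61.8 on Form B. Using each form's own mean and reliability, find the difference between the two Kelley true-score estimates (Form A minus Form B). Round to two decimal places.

8.29

T̂_A = 0.609(70.7) + 0.391(77.8) = 73.4761
T̂_B = 0.720(61.8) + 0.280(73.9) = 65.1880
T̂_A − T̂_B = 8.2881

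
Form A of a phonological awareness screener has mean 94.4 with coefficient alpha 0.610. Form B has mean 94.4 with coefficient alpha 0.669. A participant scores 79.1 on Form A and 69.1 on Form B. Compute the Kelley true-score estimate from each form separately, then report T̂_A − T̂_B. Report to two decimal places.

7.59

T̂_A = 0.610(79.1) + 0.390(94.4) = 85.0670
T̂_B = 0.669(69.1) + 0.331(94.4) = 77.4743
T̂_A − T̂_B = 7.5927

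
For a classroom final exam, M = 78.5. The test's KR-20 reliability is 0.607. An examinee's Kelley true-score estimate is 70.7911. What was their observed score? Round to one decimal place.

T̂ = ρX + (1 − ρ)μ  ⇒  X = (T̂ − (1 − ρ)μ) / ρ
X = (70.7911 − 0.393 × 78.5) / 0.607 = (70.7911 − 30.8505) / 0.607 = 39.9406 / 0.607 = 65.800

65.8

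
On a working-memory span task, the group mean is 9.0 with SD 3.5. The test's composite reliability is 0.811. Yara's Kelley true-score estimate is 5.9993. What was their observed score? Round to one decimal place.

T̂ = ρX + (1 − ρ)μ  ⇒  X = (T̂ − (1 − ρ)μ) / ρ
X = (5.9993 − 0.189 × 9.0) / 0.811 = (5.9993 − 1.7010) / 0.811 = 4.2983 / 0.811 = 5.300

5.3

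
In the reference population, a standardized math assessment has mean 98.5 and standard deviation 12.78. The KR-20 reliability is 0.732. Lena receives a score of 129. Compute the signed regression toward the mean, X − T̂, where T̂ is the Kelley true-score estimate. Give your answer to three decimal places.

Regress the observed score toward the mean by the unreliability: T̂ = 0.732·129 + 0.268·98.5 = 94.428 + 26.3980 = 120.82600.
X − T̂ = 129 − 120.8260 = 8.1740 → 8.174

8.174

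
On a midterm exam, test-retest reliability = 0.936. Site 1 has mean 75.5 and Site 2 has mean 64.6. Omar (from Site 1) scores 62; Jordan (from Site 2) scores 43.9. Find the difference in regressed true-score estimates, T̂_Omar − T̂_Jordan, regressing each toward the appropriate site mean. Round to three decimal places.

17.639

T̂_Omar = 0.936(62) + 0.064(75.5) = 62.86400
T̂_Jordan = 0.936(43.9) + 0.064(64.6) = 45.22480
Difference = 62.86400 − 45.22480 = 17.63920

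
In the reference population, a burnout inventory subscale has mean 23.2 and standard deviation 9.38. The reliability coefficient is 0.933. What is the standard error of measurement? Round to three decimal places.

SEM = SD · √(1 − ρ) = 9.38 × √0.067 = 9.38 × 0.2588 = 2.4280

2.428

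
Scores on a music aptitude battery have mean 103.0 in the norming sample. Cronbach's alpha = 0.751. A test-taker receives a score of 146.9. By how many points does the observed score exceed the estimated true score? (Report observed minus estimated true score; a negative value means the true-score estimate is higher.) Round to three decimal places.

10.931

Regress the observed score toward the mean by the unreliability: T̂ = 0.751·146.9 + 0.249·103.0 = 110.3219 + 25.6470 = 135.96890.
X − T̂ = 146.9 − 135.9689 = 10.9311 → 10.931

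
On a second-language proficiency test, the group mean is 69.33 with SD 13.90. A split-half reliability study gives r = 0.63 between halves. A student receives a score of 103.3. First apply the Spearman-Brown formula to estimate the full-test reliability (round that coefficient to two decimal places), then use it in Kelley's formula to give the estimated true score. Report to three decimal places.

Spearman-Brown: ρ = 2r/(1 + r) = 2(0.63)/(1 + 0.63) = 1.260/1.63 = 0.7730 → 0.77
T̂ = 0.77(103.3) + 0.23(69.33) = 79.541 + 15.9459 = 95.4869 → 95.487

95.487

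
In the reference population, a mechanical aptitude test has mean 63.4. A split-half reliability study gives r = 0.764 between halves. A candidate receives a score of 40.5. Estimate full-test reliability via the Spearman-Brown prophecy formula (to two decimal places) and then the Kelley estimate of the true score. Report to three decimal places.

Spearman-Brown: ρ = 2r/(1 + r) = 2(0.764)/(1 + 0.764) = 1.5280/1.764 = 0.8662 → 0.87
T̂ = ρX + (1 − ρ)μ
  = 0.87 × 40.5 + 0.13 × 63.4
  = 35.235 + 8.242
  = 43.4770
  ≈ 43.477

43.477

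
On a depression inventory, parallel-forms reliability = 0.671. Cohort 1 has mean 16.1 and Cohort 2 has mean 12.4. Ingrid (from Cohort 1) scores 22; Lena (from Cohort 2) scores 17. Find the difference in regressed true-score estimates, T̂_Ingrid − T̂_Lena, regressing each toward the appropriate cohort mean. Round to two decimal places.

T̂_Ingrid = 0.671(22) + 0.329(16.1) = 20.0589
T̂_Lena = 0.671(17) + 0.329(12.4) = 15.4866
Difference = 20.0589 − 15.4866 = 4.5723

4.57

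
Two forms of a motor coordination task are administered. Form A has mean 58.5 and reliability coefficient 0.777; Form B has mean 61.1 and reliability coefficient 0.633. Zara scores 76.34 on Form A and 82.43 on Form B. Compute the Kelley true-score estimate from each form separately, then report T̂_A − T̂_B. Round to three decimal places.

-2.240

T̂_A = 0.777(76.34) + 0.223(58.5) = 72.36168
T̂_B = 0.633(82.43) + 0.367(61.1) = 74.60189
T̂_A − T̂_B = -2.24021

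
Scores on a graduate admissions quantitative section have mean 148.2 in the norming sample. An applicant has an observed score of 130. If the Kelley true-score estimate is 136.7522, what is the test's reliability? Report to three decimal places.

0.629

T̂ = ρX + (1 − ρ)μ  ⇒  T̂ − μ = ρ(X − μ)
ρ = (T̂ − μ)/(X − μ) = (136.7522 − 148.2) / (130 − 148.2) = -11.4478 / -18.2 = 0.62900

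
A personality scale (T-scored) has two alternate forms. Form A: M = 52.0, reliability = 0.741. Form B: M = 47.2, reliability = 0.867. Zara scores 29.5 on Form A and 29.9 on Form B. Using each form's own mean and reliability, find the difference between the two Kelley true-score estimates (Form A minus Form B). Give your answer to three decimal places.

T̂_A = 0.741(29.5) + 0.259(52.0) = 35.32750
T̂_B = 0.867(29.9) + 0.133(47.2) = 32.20090
T̂_A − T̂_B = 3.12660

3.127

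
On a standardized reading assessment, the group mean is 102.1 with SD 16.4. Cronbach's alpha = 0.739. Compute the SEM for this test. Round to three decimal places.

8.378

SEM = SD · √(1 − ρ) = 16.4 × √0.261 = 16.4 × 0.5109 = 8.3785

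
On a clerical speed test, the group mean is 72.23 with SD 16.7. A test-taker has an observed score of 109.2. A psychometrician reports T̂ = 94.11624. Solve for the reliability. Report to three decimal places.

T̂ = ρX + (1 − ρ)μ  ⇒  T̂ − μ = ρ(X − μ)
ρ = (T̂ − μ)/(X − μ) = (94.11624 − 72.23) / (109.2 − 72.23) = 21.88624 / 36.97 = 0.59200

0.592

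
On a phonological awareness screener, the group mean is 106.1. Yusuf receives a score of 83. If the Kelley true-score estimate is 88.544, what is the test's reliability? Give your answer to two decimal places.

T̂ = ρX + (1 − ρ)μ  ⇒  T̂ − μ = ρ(X − μ)
ρ = (T̂ − μ)/(X − μ) = (88.544 − 106.1) / (83 − 106.1) = -17.556 / -23.1 = 0.7600

0.76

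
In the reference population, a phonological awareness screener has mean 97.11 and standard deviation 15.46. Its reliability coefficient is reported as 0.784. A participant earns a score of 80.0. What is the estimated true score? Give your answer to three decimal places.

T̂ = 0.784(80.0) + 0.216(97.11) = 62.7200 + 20.97576 = 83.6958 → 83.696

83.696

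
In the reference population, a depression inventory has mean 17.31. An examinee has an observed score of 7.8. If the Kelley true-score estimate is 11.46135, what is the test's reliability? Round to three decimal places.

0.615

T̂ = ρX + (1 − ρ)μ  ⇒  T̂ − μ = ρ(X − μ)
ρ = (T̂ − μ)/(X − μ) = (11.46135 − 17.31) / (7.8 − 17.31) = -5.84865 / -9.51 = 0.61500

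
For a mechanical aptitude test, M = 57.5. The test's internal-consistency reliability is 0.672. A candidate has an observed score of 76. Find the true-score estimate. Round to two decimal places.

69.93

T̂ = 0.672(76) + 0.328(57.5) = 51.072 + 18.8600 = 69.932 → 69.93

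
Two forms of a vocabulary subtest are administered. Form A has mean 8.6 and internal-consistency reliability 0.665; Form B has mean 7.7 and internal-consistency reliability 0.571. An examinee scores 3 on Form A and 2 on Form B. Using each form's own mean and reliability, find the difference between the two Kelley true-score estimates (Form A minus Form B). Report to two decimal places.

0.43

T̂_A = 0.665(3) + 0.335(8.6) = 4.8760
T̂_B = 0.571(2) + 0.429(7.7) = 4.4453
T̂_A − T̂_B = 0.4307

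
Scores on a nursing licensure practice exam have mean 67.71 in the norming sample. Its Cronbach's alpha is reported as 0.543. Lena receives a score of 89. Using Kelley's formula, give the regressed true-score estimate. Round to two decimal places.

Weight the observed score by reliability and the mean by (1 − reliability): T̂ = 0.543·89 + 0.457·67.71 = 48.327 + 30.94347 = 79.270.

79.27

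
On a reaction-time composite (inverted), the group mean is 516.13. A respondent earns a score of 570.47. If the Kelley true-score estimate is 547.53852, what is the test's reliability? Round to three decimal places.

T̂ = ρX + (1 − ρ)μ  ⇒  T̂ − μ = ρ(X − μ)
ρ = (T̂ − μ)/(X − μ) = (547.53852 − 516.13) / (570.47 − 516.13) = 31.40852 / 54.34 = 0.57800

0.578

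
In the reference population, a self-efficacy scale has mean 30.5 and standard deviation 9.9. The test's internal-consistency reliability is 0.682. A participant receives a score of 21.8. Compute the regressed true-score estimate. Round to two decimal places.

T̂ = ρX + (1 − ρ)μ
  = 0.682 × 21.8 + 0.318 × 30.5
  = 14.8676 + 9.6990
  = 24.567
  ≈ 24.57

24.57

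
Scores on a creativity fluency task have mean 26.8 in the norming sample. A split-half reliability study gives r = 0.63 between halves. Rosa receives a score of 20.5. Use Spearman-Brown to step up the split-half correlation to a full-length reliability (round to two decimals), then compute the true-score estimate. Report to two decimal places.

21.95

Spearman-Brown: ρ = 2r/(1 + r) = 2(0.63)/(1 + 0.63) = 1.260/1.63 = 0.7730 → 0.77
Regress the observed score toward the mean by the unreliability: T̂ = 0.77·20.5 + 0.23·26.8 = 15.785 + 6.164 = 21.949.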